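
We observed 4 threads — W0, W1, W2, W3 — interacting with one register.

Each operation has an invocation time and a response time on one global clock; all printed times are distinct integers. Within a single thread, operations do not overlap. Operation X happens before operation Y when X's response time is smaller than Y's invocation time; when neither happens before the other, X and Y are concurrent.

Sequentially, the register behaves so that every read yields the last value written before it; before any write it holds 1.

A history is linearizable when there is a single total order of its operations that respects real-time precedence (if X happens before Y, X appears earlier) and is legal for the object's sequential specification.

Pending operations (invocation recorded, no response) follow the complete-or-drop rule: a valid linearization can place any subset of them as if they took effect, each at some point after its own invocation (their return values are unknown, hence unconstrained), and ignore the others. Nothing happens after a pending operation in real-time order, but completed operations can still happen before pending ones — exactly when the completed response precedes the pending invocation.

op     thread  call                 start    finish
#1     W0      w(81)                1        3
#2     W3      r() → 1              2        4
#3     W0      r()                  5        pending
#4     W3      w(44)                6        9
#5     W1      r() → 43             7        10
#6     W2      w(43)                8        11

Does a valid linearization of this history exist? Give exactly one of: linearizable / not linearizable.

one valid linearization: #2, #1, #3, #4, #6, #5
step 1: #2 r() → 1 — value 1
step 2: #1 w(81) — value 81
step 3: #3 r() (pending, included) — value 81
step 4: #4 w(44) — value 44
step 5: #6 w(43) — value 43
step 6: #5 r() → 43 — value 43

linearizable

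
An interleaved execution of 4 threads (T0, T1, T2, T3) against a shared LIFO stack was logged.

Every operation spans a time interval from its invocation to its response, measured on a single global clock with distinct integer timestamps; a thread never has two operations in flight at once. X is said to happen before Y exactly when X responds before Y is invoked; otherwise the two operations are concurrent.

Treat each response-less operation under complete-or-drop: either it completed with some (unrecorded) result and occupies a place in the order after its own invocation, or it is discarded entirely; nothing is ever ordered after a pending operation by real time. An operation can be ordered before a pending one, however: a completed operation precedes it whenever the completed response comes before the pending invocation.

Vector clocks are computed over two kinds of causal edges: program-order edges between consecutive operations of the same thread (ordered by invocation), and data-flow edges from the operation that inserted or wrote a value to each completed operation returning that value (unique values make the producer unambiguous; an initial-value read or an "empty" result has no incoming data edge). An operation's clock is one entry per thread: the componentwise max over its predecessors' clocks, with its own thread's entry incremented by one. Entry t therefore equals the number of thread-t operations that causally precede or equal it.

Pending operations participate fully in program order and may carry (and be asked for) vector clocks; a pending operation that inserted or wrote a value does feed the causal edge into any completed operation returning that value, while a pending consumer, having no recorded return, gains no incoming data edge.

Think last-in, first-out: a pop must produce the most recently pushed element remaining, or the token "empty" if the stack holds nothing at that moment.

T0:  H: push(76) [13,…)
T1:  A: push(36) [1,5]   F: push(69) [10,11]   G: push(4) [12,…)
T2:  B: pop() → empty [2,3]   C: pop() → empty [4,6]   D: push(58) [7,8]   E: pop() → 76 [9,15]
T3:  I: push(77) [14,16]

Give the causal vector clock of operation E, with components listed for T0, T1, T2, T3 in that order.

(1, 0, 4, 0)

invoked at 14, I has no predecessors; its own T3 bump gives (0, 0, 0, 1)
invoked at 2, B has no predecessors; its own T2 bump gives (0, 0, 1, 0)
invoked at 1, A has no predecessors; its own T1 bump gives (0, 1, 0, 0)
invoked at 13, H has no predecessors; its own T0 bump gives (1, 0, 0, 0)
VC(C, invoked at 4): max of VC(B)=(0, 0, 1, 0), then +1 on thread T2 → (0, 0, 2, 0)
VC(F, invoked at 10): max of VC(A)=(0, 1, 0, 0), then +1 on thread T1 → (0, 2, 0, 0)
VC(D, invoked at 7): max of VC(C)=(0, 0, 2, 0), then +1 on thread T2 → (0, 0, 3, 0)
VC(G, invoked at 12): max of VC(F)=(0, 2, 0, 0), then +1 on thread T1 → (0, 3, 0, 0)
VC(E, invoked at 9): max of VC(D)=(0, 0, 3, 0), VC(H)=(1, 0, 0, 0), then +1 on thread T2 → (1, 0, 4, 0)
target: VC(E) = (1, 0, 4, 0)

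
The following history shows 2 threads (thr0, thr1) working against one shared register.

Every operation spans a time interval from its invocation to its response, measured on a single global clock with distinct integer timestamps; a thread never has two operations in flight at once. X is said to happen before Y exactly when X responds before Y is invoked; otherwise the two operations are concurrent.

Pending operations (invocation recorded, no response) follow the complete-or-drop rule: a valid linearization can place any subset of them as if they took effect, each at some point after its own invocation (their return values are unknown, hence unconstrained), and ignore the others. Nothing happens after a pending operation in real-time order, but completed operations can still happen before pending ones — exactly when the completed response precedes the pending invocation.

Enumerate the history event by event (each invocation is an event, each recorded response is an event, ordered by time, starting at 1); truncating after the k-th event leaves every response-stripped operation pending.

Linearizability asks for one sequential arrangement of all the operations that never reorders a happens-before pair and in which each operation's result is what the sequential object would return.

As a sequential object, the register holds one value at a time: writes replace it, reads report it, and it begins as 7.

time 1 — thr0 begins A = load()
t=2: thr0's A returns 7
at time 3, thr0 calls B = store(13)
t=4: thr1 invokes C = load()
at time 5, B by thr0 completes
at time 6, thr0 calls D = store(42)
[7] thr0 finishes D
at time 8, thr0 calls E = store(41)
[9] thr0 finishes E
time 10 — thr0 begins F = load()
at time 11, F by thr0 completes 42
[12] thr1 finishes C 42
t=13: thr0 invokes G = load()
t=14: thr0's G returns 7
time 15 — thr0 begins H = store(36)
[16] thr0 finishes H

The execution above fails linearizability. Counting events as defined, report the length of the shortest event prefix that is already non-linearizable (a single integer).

a valid linearization of events 1..10 exists, for instance A, B, C, D, E:
after step 1 (A load() → 7): value 7
after step 2 (B store(13)): value 13
after step 3 (C load() (pending, included)): value 13
after step 4 (D store(42)): value 42
after step 5 (E store(41)): value 41
at event 11 (F's time-11 response) nothing linearizes any more
include/drop combinations of the 1 pending operation (C) were all tried; none helps
sample order A, B, D, E, F (pending dropped) stalls at step 5 — F load() → 42 has no legal effect

11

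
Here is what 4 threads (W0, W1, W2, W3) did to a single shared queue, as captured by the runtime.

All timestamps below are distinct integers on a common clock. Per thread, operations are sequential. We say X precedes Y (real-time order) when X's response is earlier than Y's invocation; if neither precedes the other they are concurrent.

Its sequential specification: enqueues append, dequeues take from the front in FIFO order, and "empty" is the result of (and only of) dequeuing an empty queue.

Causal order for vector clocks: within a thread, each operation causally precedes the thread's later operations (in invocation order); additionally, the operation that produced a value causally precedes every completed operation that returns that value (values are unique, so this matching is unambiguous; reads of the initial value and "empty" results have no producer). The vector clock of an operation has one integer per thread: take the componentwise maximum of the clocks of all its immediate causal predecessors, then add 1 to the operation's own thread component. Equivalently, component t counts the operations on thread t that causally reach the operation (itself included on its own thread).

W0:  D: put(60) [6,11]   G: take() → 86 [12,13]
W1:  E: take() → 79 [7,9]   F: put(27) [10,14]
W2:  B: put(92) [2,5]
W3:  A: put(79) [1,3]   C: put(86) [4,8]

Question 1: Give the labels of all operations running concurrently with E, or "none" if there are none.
Answer: C, D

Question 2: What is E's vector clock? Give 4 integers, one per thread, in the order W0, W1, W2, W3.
Answer: (0, 1, 0, 1)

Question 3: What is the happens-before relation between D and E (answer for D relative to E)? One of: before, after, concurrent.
Answer: concurrent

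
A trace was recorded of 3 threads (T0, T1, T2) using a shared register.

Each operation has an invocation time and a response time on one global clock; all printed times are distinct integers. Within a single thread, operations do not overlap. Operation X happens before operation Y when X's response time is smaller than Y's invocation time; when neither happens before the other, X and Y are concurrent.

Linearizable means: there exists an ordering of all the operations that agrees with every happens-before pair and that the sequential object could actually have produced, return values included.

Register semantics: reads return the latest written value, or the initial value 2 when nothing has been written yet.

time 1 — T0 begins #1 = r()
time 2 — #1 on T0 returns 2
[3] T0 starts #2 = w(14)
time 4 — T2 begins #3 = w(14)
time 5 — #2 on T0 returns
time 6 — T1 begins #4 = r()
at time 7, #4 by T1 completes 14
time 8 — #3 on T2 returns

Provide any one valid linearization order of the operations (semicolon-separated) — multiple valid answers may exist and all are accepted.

after step 1 (#1 r() → 2): value 2
after step 2 (#2 w(14)): value 14
after step 3 (#3 w(14)): value 14
after step 4 (#4 r() → 14): value 14

#1; #2; #3; #4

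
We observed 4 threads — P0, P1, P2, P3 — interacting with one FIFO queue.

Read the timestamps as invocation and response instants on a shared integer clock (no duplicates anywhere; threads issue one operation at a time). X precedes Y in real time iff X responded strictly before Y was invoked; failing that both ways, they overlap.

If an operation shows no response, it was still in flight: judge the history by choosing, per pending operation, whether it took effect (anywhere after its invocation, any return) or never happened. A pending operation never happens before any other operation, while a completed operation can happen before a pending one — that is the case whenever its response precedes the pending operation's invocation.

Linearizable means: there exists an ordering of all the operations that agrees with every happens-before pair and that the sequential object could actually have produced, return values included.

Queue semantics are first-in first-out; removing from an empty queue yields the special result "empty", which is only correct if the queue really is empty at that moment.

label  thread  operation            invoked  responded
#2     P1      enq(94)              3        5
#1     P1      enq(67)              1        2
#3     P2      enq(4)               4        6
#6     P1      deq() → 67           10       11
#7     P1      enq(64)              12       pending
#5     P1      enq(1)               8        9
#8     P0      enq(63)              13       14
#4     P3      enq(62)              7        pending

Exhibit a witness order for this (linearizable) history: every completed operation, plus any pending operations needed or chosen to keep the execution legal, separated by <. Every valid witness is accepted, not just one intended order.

#1 < #2 < #3 < #4 < #5 < #6 < #7 < #8

step 1: #1 enq(67) — queue <67>
step 2: #2 enq(94) — queue <67,94>
step 3: #3 enq(4) — queue <67,94,4>
step 4: #4 enq(62) (pending, included) — queue <67,94,4,62>
step 5: #5 enq(1) — queue <67,94,4,62,1>
step 6: #6 deq() → 67 — queue <94,4,62,1>
step 7: #7 enq(64) (pending, included) — queue <94,4,62,1,64>
step 8: #8 enq(63) — queue <94,4,62,1,64,63>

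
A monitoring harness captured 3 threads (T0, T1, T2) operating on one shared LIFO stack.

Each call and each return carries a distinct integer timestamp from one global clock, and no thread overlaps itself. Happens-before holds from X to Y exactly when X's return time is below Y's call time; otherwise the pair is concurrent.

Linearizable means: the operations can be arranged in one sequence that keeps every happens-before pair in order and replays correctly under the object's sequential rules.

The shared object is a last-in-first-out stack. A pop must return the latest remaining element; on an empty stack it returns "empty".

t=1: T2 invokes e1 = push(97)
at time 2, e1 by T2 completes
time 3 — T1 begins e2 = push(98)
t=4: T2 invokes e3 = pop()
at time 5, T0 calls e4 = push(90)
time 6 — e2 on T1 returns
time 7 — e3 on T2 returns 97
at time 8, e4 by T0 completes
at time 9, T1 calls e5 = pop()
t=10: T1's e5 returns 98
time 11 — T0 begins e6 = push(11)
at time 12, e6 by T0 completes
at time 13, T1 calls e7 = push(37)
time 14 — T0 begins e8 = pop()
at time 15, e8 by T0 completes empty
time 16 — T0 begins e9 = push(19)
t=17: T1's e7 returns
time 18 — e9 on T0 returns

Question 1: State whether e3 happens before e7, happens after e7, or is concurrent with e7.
before

e3 spans [4,7], e7 spans [13,17]
resp(e3)=7 < inv(e7)=13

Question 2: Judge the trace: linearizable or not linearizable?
not linearizable

through event 14 a valid linearization exists; event 15 (e8 responding at time 15) ends that
every one of the 6 real-time-consistent orders over 7 completed LIFO stack ops fails the sequential spec
completion choices over the 1 pending operation (e7) were checked; none helps
one such order, e1, e2, e3, e4, e5, e6, e8 (pending dropped), breaks at step 3 where e3 pop() → 97 is illegal
one such order, e1, e2, e4, e3, e5, e6, e8 (pending dropped), breaks at step 4 where e3 pop() → 97 is illegal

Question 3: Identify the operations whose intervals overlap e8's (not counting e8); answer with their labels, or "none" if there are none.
e7

e8 spans [14,15]; an op avoiding the whole window 14..15 is ordered, any other is concurrent
e1 [1,2]: before
e2 [3,6]: before
e3 [4,7]: before
e4 [5,8]: before
e5 [9,10]: before
e6 [11,12]: before
e7 [13,17]: concurrent
e9 [16,18]: after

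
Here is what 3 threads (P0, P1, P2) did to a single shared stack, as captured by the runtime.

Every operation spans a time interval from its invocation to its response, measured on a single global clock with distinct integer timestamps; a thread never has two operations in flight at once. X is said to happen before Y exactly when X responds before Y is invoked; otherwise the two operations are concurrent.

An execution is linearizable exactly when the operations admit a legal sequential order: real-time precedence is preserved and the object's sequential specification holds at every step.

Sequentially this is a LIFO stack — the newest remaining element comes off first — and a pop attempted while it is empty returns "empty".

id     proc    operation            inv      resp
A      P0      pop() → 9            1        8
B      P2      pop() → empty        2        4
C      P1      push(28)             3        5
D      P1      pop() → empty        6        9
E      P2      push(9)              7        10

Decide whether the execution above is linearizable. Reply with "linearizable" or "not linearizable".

not linearizable

cut after 8 events: linearizable; cut after 9 events (D responds, time 9): not linearizable
all 8 real-time-respecting orders fail — 4 completed stack operations, no legal replay
every completion of the 1 pending operation (E) was checked; none linearizes
take A, B, C, D (pending dropped): step 1 already fails, because A pop() → 9 cannot occur there
take A, C, B, D (pending dropped): step 1 already fails, because A pop() → 9 cannot occur there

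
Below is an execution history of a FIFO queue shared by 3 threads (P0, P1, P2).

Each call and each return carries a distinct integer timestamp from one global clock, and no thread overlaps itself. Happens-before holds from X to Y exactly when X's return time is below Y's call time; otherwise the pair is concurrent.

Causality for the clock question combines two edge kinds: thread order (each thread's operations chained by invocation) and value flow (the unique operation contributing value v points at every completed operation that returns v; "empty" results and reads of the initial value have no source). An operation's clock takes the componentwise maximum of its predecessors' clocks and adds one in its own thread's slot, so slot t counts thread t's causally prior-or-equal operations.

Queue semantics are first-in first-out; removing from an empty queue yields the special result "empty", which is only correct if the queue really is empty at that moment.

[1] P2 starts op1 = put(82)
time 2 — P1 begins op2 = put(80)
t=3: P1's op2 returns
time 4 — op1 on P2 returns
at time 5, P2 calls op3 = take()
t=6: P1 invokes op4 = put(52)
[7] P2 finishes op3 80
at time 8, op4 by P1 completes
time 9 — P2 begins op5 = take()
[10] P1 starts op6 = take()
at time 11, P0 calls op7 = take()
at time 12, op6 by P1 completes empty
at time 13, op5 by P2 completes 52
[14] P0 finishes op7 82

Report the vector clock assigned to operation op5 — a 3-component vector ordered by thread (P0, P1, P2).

(0, 2, 3)

invoked at 1, op1 has no predecessors; its own P2 bump gives (0, 0, 1)
invoked at 2, op2 has no predecessors; its own P1 bump gives (0, 1, 0)
op4, invoked 6, takes VC(op2)=(0, 1, 0) under max, adds 1 for P1 → (0, 2, 0)
op7, invoked 11, takes VC(op1)=(0, 0, 1) under max, adds 1 for P0 → (1, 0, 1)
op3, invoked 5, takes VC(op1)=(0, 0, 1), VC(op2)=(0, 1, 0) under max, adds 1 for P2 → (0, 1, 2)
op6, invoked 10, takes VC(op4)=(0, 2, 0) under max, adds 1 for P1 → (0, 3, 0)
op5, invoked 9, takes VC(op3)=(0, 1, 2), VC(op4)=(0, 2, 0) under max, adds 1 for P2 → (0, 2, 3)
target: VC(op5) = (0, 2, 3)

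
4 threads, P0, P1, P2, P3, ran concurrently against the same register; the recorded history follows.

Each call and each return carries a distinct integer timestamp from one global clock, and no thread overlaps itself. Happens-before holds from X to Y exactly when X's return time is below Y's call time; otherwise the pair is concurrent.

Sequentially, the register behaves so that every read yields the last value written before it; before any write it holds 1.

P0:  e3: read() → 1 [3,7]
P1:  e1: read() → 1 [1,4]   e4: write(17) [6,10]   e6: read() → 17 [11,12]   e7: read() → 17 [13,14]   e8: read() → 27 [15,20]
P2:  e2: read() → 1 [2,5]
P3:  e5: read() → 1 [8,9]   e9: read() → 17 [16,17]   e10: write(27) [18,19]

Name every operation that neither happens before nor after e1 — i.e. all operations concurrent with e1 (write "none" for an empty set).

e2, e3

e1 runs from 1 to 4; window-overlapping ops are concurrent
e2 [2,5]: concurrent
e3 [3,7]: concurrent
e4 [6,10]: after
e5 [8,9]: after
e6 [11,12]: after
e7 [13,14]: after
e8 [15,20]: after
e9 [16,17]: after
e10 [18,19]: after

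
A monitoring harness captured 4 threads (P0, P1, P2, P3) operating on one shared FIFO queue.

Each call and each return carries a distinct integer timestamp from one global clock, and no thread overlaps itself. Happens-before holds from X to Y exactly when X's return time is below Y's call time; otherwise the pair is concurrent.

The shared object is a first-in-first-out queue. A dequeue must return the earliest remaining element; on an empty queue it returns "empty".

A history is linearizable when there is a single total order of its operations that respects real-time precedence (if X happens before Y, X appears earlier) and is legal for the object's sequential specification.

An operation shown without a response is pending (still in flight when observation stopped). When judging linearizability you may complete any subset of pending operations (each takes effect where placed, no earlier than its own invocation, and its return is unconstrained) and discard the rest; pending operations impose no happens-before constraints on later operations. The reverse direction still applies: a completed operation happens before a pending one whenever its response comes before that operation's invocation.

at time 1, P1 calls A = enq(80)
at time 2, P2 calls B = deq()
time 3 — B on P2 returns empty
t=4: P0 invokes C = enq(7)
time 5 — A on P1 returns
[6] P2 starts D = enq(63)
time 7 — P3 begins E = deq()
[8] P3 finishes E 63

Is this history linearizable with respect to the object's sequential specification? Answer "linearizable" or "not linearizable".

the violation lands at event 8, E's response at time 8: events 1..7 linearize, events 1..8 do not
every one of the 2 real-time-consistent orders over 3 completed FIFO queue ops fails the sequential spec
no escape via the 2 pending operations (C, D): every completion choice fails
take A, B, E (pending dropped): step 2 already fails, because B deq() → empty cannot occur there
take B, A, E (pending dropped): step 3 already fails, because E deq() → 63 cannot occur there

not linearizable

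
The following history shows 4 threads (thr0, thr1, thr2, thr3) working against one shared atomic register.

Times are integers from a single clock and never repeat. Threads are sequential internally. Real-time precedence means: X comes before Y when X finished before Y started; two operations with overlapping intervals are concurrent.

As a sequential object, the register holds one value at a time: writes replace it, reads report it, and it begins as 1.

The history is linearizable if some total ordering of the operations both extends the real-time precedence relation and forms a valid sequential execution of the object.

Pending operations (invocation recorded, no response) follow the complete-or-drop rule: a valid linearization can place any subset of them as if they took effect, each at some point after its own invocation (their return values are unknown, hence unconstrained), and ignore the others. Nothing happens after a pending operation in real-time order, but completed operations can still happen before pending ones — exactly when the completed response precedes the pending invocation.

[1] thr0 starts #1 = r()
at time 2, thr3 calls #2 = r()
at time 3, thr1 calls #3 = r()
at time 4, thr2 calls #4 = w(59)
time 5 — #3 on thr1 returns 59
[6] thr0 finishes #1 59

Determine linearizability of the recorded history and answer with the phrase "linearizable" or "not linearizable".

one valid linearization: #2, #4, #1, #3
after step 1 (#2 r() (pending, included)): value 1
after step 2 (#4 w(59) (pending, included)): value 59
after step 3 (#1 r() → 59): value 59
after step 4 (#3 r() → 59): value 59

linearizable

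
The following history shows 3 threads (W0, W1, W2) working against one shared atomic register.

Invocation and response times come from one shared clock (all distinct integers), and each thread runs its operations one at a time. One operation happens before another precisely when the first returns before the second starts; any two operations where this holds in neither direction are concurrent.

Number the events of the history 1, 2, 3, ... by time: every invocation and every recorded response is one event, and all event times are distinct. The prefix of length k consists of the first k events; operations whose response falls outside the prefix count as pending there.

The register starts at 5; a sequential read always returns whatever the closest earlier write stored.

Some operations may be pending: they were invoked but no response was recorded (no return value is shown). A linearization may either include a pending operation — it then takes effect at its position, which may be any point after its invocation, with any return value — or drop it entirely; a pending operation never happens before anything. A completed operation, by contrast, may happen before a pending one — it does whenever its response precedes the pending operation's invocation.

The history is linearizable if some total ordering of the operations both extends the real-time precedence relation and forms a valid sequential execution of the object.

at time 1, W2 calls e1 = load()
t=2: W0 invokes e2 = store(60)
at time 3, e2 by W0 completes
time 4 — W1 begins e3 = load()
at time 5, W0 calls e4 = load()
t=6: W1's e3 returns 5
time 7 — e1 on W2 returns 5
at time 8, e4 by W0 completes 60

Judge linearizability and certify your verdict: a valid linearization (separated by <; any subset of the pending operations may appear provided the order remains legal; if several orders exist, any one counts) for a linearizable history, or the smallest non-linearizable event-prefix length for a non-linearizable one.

not linearizable — minimal violating prefix: 6 events

the violation lands at event 6, e3's response at time 6: events 1..5 linearize, events 1..6 do not
exhaustive check: the 2 completed atomic register ops admit one real-time order; illegal
including or dropping the 2 pending operations (e1, e4) in any combination fails
take e2, e3 (pending dropped): step 2 already fails, because e3 load() → 5 cannot occur there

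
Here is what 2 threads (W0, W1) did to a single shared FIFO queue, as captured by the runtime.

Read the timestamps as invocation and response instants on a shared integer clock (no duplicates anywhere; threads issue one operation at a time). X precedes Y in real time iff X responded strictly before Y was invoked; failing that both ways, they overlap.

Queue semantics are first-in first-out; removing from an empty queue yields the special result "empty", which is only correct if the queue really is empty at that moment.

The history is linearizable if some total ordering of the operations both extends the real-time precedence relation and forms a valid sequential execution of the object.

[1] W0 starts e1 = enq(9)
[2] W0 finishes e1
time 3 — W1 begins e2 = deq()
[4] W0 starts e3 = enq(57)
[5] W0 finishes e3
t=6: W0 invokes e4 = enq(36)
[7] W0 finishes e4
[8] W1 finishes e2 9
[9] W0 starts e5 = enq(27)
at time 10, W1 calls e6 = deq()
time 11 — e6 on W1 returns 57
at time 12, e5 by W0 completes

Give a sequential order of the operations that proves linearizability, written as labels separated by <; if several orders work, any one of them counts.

after step 1 (e1 enq(9)): queue <9>
after step 2 (e2 deq() → 9): queue <>
after step 3 (e3 enq(57)): queue <57>
after step 4 (e4 enq(36)): queue <57,36>
after step 5 (e5 enq(27)): queue <57,36,27>
after step 6 (e6 deq() → 57): queue <36,27>

e1 < e2 < e3 < e4 < e5 < e6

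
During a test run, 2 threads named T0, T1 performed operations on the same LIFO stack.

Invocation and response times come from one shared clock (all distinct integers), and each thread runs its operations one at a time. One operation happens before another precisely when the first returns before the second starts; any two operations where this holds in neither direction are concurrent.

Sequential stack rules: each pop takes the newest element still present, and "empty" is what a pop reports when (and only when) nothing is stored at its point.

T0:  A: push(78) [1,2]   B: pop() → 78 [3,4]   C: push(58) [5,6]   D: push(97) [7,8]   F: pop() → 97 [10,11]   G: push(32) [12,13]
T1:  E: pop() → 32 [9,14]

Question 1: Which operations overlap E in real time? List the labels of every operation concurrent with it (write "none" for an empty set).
overlap test against E [9,14]: concurrent iff the interval meets 9..14
A [1,2]: before
B [3,4]: before
C [5,6]: before
D [7,8]: before
F [10,11]: concurrent
G [12,13]: concurrent

F, G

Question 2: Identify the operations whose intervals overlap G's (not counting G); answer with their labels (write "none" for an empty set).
concurrent with G ([12,13]): every op whose interval crosses 12..13
A [1,2]: before
B [3,4]: before
C [5,6]: before
D [7,8]: before
E [9,14]: concurrent
F [10,11]: before

E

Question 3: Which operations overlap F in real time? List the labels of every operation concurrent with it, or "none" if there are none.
F runs from 10 to 11; window-overlapping ops are concurrent
A [1,2]: before
B [3,4]: before
C [5,6]: before
D [7,8]: before
E [9,14]: concurrent
G [12,13]: after

E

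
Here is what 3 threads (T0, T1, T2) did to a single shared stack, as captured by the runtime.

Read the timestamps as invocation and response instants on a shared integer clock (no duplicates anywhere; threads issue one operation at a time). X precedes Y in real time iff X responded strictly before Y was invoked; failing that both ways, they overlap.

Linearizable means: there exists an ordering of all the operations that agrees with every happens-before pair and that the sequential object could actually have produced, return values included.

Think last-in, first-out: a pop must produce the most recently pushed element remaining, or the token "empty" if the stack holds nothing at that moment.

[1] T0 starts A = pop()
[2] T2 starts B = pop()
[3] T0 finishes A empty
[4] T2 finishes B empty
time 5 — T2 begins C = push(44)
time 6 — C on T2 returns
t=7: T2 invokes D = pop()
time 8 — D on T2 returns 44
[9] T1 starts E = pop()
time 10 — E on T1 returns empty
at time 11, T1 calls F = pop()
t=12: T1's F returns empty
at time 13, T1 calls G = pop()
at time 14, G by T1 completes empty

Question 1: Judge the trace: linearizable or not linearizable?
linearizable

a witness: A, B, C, D, E, F, G
after step 1 (A pop() → empty): stack <>
after step 2 (B pop() → empty): stack <>
after step 3 (C push(44)): stack <44>
after step 4 (D pop() → 44): stack <>
after step 5 (E pop() → empty): stack <>
after step 6 (F pop() → empty): stack <>
after step 7 (G pop() → empty): stack <>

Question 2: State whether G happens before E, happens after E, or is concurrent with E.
Answer: after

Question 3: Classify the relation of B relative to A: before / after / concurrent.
Answer: concurrent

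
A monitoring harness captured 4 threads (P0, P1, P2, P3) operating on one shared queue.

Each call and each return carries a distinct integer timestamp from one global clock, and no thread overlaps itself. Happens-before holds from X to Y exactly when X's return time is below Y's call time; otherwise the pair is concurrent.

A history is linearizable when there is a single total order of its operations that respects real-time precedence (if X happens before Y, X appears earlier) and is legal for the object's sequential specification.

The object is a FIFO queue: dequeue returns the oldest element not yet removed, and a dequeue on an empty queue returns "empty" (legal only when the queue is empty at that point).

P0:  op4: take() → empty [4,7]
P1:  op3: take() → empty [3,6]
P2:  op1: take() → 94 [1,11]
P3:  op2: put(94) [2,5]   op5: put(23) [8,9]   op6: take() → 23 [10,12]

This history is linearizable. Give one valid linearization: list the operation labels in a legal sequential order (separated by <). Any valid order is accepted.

1. op2 put(94), leaving queue <94>
2. op1 take() → 94, leaving queue <>
3. op3 take() → empty, leaving queue <>
4. op4 take() → empty, leaving queue <>
5. op5 put(23), leaving queue <23>
6. op6 take() → 23, leaving queue <>

op2 < op1 < op3 < op4 < op5 < op6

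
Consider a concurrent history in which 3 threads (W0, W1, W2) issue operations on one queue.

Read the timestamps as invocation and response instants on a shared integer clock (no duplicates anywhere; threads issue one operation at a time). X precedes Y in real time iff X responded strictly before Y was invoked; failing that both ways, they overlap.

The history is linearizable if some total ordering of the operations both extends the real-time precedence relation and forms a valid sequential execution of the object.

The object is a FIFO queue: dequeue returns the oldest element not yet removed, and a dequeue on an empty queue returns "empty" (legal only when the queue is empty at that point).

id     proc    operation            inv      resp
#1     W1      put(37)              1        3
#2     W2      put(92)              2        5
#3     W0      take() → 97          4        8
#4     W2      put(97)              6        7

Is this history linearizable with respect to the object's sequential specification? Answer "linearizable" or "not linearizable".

cut after 7 events: linearizable; cut after 8 events (#3 responds, time 8): not linearizable
real-time-consistent orders of the 4 completed operations: 5 — all fail the queue replay
one such order, #1, #2, #3, #4, breaks at step 3 where #3 take() → 97 is illegal
one such order, #1, #2, #4, #3, breaks at step 4 where #3 take() → 97 is illegal

not linearizable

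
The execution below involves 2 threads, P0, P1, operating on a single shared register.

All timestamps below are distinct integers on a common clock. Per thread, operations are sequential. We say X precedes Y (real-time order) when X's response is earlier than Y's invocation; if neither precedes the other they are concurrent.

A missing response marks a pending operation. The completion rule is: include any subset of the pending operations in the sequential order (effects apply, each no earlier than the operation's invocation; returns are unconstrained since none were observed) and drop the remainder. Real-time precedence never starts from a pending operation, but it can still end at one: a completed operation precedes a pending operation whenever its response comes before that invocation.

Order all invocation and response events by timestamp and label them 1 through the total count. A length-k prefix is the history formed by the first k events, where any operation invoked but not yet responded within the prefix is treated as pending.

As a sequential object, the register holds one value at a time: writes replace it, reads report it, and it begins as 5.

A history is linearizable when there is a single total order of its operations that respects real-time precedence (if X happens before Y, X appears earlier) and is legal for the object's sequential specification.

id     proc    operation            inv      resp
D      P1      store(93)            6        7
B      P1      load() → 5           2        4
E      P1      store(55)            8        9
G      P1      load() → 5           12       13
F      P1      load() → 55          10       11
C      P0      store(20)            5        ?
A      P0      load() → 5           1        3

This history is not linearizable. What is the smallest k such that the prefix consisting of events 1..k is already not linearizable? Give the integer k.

13

events 1..12 are still linearizable — one witness is A, B, C, D, E, F:
after step 1 (A load() → 5): value 5
after step 2 (B load() → 5): value 5
after step 3 (C store(20) (pending, included)): value 20
after step 4 (D store(93)): value 93
after step 5 (E store(55)): value 55
after step 6 (F load() → 55): value 55
once event 13 joins (G's response, time 13), exhaustive search finds no witness
including or dropping the 1 pending operation (C) in any combination fails
sample order A, B, D, E, F, G (pending dropped) stalls at step 6 — G load() → 5 has no legal effect
sample order B, A, D, E, F, G (pending dropped) stalls at step 6 — G load() → 5 has no legal effect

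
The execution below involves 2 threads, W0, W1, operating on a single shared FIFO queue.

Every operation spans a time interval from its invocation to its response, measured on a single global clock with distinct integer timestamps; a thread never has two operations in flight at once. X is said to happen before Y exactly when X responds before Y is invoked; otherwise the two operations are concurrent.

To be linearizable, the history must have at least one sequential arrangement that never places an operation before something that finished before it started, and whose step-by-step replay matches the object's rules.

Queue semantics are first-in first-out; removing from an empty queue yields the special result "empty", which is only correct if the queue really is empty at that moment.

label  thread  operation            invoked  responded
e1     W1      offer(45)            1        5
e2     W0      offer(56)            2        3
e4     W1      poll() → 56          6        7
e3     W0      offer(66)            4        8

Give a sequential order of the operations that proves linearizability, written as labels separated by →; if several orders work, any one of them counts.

1. e2 offer(56), leaving queue <56>
2. e1 offer(45), leaving queue <56,45>
3. e3 offer(66), leaving queue <56,45,66>
4. e4 poll() → 56, leaving queue <45,66>

e2 → e1 → e3 → e4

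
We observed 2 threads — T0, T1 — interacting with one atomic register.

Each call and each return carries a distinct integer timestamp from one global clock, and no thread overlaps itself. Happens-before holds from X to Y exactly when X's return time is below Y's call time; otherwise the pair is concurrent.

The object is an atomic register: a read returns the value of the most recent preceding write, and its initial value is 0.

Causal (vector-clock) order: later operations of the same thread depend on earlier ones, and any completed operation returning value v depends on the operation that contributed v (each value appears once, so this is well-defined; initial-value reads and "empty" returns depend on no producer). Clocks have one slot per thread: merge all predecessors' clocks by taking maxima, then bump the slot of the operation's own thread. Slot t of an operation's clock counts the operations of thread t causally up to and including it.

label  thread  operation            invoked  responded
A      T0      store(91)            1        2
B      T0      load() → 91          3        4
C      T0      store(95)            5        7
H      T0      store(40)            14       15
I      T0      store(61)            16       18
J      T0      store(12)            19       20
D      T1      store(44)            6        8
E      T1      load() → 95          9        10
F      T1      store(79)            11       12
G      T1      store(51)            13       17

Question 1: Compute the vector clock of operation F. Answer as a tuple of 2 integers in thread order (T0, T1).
Answer: (3, 3)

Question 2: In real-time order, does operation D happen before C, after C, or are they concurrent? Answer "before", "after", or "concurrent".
Answer: concurrent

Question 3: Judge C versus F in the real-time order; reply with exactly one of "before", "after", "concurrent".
Answer: before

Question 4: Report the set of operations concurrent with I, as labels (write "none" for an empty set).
Answer: G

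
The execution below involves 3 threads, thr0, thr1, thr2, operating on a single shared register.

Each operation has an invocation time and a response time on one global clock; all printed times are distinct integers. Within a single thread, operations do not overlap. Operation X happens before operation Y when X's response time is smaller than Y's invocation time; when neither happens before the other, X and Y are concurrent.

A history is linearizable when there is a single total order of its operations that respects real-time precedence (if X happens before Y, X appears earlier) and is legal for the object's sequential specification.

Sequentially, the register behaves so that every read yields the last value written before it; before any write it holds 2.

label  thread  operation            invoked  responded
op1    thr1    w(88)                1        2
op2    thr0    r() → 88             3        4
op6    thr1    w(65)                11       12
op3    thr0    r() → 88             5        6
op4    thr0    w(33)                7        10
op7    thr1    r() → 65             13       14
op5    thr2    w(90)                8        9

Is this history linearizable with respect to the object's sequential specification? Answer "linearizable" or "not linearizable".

one valid linearization: op1, op2, op3, op4, op5, op6, op7
1. op1 w(88), leaving value 88
2. op2 r() → 88, leaving value 88
3. op3 r() → 88, leaving value 88
4. op4 w(33), leaving value 33
5. op5 w(90), leaving value 90
6. op6 w(65), leaving value 65
7. op7 r() → 65, leaving value 65

linearizable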